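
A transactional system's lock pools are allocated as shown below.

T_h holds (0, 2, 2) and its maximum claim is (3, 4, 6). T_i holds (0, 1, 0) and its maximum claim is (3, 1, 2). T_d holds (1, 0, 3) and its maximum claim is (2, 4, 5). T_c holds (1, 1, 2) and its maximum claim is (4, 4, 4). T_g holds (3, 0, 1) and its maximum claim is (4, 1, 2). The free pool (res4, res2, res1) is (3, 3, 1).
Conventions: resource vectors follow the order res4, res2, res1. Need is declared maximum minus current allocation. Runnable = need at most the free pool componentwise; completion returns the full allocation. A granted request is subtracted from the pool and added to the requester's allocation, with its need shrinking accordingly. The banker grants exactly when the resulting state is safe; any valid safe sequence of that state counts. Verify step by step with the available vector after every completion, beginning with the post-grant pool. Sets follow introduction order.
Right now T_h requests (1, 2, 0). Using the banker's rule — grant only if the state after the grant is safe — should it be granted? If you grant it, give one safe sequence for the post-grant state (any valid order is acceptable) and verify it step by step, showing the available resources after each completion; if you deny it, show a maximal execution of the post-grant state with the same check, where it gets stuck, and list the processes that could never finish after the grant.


DENY. Granting would leave the state unsafe.
Key observation: after T_g, T_i the pool peaks at (5, 2, 2), and each blocked process is short somewhere: T_h on res1; T_d on res2; T_c on res2.
After a pretend grant, a maximal execution: T_g, T_i — then nothing else fits. Verifying each step:
  pool = (2, 1, 1)
  T_g: need (1, 1, 1) fits (2, 1, 1); releases (3, 0, 1), pool now (5, 1, 2)
  T_i: need (3, 0, 2) fits (5, 1, 2); releases (0, 1, 0), pool now (5, 2, 2)
  T_h still needs (2, 0, 4) but only (5, 2, 2) is free — short on res1
  T_d still needs (1, 4, 2) but only (5, 2, 2) is free — short on res2
  T_c still needs (3, 3, 2) but only (5, 2, 2) is free — short on res2
Had the request been granted, T_h, T_d and T_c could never finish.


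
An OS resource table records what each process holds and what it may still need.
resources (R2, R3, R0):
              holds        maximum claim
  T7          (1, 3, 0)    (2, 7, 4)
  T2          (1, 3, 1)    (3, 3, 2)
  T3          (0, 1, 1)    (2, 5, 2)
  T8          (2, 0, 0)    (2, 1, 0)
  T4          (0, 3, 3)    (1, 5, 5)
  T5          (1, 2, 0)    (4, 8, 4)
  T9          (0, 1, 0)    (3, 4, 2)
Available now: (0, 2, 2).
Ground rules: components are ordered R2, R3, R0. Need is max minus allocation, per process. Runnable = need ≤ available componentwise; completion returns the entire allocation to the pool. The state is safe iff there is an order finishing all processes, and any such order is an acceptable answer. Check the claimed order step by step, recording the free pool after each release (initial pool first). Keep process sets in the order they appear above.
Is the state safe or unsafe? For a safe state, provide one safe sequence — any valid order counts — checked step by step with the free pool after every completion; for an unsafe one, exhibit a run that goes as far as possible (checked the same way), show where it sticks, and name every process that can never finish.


The state is SAFE; one workable sequence: T8, T2, T3, T9, T4, T5, T7.
Key observation: T2 marks the first exact bind of the order: its need (2, 0, 1) fits the free (2, 2, 2) with zero slack on a requested resource.
Check, step by step:
  pool = (0, 2, 2)
  T8 needs (0, 1, 0) <= (0, 2, 2) -> finishes; pool += (2, 0, 0) = (2, 2, 2)
  T2 needs (2, 0, 1) <= (2, 2, 2) -> finishes; pool += (1, 3, 1) = (3, 5, 3)
  T3 needs (2, 4, 1) <= (3, 5, 3) -> finishes; pool += (0, 1, 1) = (3, 6, 4)
  T9 needs (3, 3, 2) <= (3, 6, 4) -> finishes; pool += (0, 1, 0) = (3, 7, 4)
  T4 needs (1, 2, 2) <= (3, 7, 4) -> finishes; pool += (0, 3, 3) = (3, 10, 7)
  T5 needs (3, 6, 4) <= (3, 10, 7) -> finishes; pool += (1, 2, 0) = (4, 12, 7)
  T7 needs (1, 4, 4) <= (4, 12, 7) -> finishes; pool += (1, 3, 0) = (5, 15, 7)


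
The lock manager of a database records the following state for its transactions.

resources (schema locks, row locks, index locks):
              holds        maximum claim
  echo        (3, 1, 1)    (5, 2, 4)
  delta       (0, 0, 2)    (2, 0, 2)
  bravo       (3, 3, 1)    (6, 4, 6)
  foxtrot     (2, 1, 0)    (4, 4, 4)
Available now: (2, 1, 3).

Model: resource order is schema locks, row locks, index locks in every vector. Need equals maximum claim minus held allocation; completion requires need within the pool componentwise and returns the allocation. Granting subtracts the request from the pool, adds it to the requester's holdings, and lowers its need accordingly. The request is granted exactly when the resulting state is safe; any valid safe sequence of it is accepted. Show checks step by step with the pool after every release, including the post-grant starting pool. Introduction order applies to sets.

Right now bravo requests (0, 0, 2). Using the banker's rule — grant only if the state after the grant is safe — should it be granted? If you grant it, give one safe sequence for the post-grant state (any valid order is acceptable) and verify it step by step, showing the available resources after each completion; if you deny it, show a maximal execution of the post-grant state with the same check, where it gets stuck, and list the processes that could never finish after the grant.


GRANT. The post-grant state is safe; one safe sequence: delta, echo, bravo, foxtrot.
Key observation: even at the reduced pool (2, 1, 1), delta fits immediately, so safety survives the grant.
Verifying the post-grant state step by step:
  pool = (2, 1, 1)
  run delta (needs (2, 0, 0), free (2, 1, 1)); after release of (0, 0, 2) the pool is (2, 1, 3)
  run echo (needs (2, 1, 3), free (2, 1, 3)); after release of (3, 1, 1) the pool is (5, 2, 4)
  run bravo (needs (3, 1, 3), free (5, 2, 4)); after release of (3, 3, 3) the pool is (8, 5, 7)
  run foxtrot (needs (2, 3, 4), free (8, 5, 7)); after release of (2, 1, 0) the pool is (10, 6, 7)


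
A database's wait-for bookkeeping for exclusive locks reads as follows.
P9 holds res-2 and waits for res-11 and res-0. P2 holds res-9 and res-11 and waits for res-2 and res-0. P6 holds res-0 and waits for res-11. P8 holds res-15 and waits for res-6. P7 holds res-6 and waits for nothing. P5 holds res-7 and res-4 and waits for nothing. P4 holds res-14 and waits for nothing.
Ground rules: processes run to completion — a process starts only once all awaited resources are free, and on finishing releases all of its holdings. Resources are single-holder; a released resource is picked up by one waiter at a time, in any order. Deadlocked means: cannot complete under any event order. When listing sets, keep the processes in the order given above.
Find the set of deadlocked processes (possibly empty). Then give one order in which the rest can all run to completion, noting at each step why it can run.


Deadlocked set: P9, P2 and P6.
Key observation: the waits loop around P9 -> P2 -> P9 with no way out; P6 is caught in further circular waits.
The rest can finish in the order P7, P8, P5, P4.
Step-by-step check:
  run P7 (it waits on nothing); releases res-6
  P8 waits on res-6 — all released -> runs and releases res-15
  run P5 (it waits on nothing); releases res-7 and res-4
  run P4 (it waits on nothing); releases res-14


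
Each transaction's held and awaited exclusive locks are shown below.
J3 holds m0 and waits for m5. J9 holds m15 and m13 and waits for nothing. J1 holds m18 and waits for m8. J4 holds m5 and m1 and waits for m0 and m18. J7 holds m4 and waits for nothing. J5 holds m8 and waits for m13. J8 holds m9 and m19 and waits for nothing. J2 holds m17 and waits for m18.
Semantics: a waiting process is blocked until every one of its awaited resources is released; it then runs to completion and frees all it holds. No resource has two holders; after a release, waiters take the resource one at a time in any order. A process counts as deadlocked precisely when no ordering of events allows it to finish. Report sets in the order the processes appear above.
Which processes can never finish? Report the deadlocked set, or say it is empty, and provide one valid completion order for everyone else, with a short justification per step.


Deadlocked: J3 and J4.
Key observation: nobody on the ring J3 -> J4 -> J3 can start until another member finishes, which never happens; no other process is dragged down with it.
A valid finishing order for the others: J9, J8, J5, J1, J2, J7.
Check, step by step:
  J9: no waits; runs immediately, freeing m15 and m13
  J8: no waits; runs immediately, freeing m9 and m19
  run J5 (all its waits — m13 — are resolved); releases m8
  run J1 (all its waits — m8 — are resolved); releases m18
  run J2 (all its waits — m18 — are resolved); releases m17
  J7: no waits; runs immediately, freeing m4


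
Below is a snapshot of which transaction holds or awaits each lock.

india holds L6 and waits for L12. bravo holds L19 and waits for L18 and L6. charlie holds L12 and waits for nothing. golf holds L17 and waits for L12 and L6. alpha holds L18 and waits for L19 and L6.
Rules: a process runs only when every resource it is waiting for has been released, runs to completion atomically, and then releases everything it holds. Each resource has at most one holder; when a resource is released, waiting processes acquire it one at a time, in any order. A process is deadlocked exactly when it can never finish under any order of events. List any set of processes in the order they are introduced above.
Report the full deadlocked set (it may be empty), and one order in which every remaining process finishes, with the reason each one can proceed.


Deadlocked: bravo and alpha.
Key observation: the waits loop around bravo -> alpha -> bravo with no way out; no other process is dragged down with it.
One completion order for the rest: charlie, india, golf.
Verifying each step:
  charlie waits on nothing -> runs at once and releases L12
  india: everything it awaited (L12) is free; runs, freeing L6
  golf: everything it awaited (L12 and L6) is free; runs, freeing L17


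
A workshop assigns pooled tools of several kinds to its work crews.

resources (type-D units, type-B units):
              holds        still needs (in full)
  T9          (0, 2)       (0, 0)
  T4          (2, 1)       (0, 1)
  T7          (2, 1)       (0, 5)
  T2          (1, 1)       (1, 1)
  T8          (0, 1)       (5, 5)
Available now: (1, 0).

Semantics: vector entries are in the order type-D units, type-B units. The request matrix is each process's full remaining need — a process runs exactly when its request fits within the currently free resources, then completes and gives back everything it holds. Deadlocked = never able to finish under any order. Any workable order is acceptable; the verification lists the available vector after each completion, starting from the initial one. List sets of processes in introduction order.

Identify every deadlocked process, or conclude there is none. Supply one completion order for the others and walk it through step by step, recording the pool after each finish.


The deadlocked set is T7 and T8.
Key observation: type-B units is the bottleneck — with T9, T2, T4 done the pool holds (4, 4), short of every remaining need.
A valid finishing order for the others: T9, T2, T4. Step-by-step check:
  pool = (1, 0)
  T9 needs (0, 0) <= (1, 0) -> finishes; pool += (0, 2) = (1, 2)
  T2 needs (1, 1) <= (1, 2) -> finishes; pool += (1, 1) = (2, 3)
  T4 needs (0, 1) <= (2, 3) -> finishes; pool += (2, 1) = (4, 4)
The blocked processes can never fit:
  T7 still needs (0, 5) but only (4, 4) is free — short on type-B units
  T8 still needs (5, 5) but only (4, 4) is free — short on type-D units and type-B units


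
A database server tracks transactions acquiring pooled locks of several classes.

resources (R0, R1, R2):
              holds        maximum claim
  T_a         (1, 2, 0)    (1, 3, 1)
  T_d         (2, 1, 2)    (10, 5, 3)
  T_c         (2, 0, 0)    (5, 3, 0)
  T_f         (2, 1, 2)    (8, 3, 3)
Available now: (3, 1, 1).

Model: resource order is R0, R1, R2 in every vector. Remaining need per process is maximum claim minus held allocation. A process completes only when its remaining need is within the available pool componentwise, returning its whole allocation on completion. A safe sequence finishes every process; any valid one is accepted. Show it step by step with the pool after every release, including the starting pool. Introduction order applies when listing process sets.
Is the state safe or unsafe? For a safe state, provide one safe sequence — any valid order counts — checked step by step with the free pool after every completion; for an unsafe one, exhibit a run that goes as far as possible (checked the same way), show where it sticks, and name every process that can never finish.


SAFE. One safe sequence: T_a, T_c, T_f, T_d.
Key observation: the first exact fit in this order is T_a — it needs (0, 1, 1) with (3, 1, 1) free, meeting a requested resource to the last unit.
Verifying each step:
  pool = (3, 1, 1)
  T_a: need (0, 1, 1) fits (3, 1, 1); releases (1, 2, 0), pool now (4, 3, 1)
  T_c: need (3, 3, 0) fits (4, 3, 1); releases (2, 0, 0), pool now (6, 3, 1)
  T_f: need (6, 2, 1) fits (6, 3, 1); releases (2, 1, 2), pool now (8, 4, 3)
  T_d: need (8, 4, 1) fits (8, 4, 3); releases (2, 1, 2), pool now (10, 5, 5)


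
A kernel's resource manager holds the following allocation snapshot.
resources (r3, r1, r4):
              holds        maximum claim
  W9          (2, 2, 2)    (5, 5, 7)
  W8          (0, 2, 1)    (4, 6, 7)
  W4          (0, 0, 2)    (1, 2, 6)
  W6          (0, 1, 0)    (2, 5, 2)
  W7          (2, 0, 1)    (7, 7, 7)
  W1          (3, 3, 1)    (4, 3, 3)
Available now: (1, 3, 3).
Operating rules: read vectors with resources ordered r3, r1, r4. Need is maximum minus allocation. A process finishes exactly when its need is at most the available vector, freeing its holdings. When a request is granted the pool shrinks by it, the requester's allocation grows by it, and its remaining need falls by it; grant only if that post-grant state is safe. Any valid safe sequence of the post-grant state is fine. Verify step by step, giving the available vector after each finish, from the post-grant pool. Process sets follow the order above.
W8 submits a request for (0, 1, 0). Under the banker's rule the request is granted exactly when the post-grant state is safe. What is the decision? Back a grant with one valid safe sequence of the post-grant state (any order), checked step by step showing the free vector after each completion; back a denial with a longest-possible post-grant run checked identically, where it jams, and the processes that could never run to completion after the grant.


GRANT — the state after the grant stays safe, e.g. via W1, W4, W9, W8, W6, W7.
Key observation: granting shrinks the pool to (1, 2, 3), yet W1 still fits and the chain goes through.
Check on the post-grant state, step by step:
  pool = (1, 2, 3)
  W1 needs (1, 0, 2) <= (1, 2, 3) -> finishes; pool += (3, 3, 1) = (4, 5, 4)
  W4 needs (1, 2, 4) <= (4, 5, 4) -> finishes; pool += (0, 0, 2) = (4, 5, 6)
  W9 needs (3, 3, 5) <= (4, 5, 6) -> finishes; pool += (2, 2, 2) = (6, 7, 8)
  W8 needs (4, 3, 6) <= (6, 7, 8) -> finishes; pool += (0, 3, 1) = (6, 10, 9)
  W6 needs (2, 4, 2) <= (6, 10, 9) -> finishes; pool += (0, 1, 0) = (6, 11, 9)
  W7 needs (5, 7, 6) <= (6, 11, 9) -> finishes; pool += (2, 0, 1) = (8, 11, 10)


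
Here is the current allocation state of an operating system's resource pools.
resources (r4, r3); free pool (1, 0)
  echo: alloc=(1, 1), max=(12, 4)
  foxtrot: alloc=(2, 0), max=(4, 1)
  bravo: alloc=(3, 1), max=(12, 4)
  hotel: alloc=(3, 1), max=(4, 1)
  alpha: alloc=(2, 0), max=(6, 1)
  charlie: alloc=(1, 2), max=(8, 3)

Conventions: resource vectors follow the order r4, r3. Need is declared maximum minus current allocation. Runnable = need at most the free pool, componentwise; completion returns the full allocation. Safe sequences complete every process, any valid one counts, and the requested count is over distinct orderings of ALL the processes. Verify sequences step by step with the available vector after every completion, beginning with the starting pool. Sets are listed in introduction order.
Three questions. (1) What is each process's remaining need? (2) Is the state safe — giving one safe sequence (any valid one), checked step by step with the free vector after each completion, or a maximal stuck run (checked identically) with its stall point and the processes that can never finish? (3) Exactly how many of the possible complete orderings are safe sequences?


(1) Outstanding need per process (order r4, r3):
  echo: (11, 3)
  foxtrot: (2, 1)
  bravo: (9, 3)
  hotel: (1, 0)
  alpha: (4, 1)
  charlie: (7, 1)
(2) SAFE, for example via the order hotel, alpha, foxtrot, charlie, bravo, echo.
Key observation: the first exact fit in this order is hotel — it needs (1, 0) with (1, 0) free, meeting a requested resource to the last unit.
Step-by-step check:
  pool = (1, 0)
  run hotel (needs (1, 0), free (1, 0)); after release of (3, 1) the pool is (4, 1)
  run alpha (needs (4, 1), free (4, 1)); after release of (2, 0) the pool is (6, 1)
  run foxtrot (needs (2, 1), free (6, 1)); after release of (2, 0) the pool is (8, 1)
  run charlie (needs (7, 1), free (8, 1)); after release of (1, 2) the pool is (9, 3)
  run bravo (needs (9, 3), free (9, 3)); after release of (3, 1) the pool is (12, 4)
  run echo (needs (11, 3), free (12, 4)); after release of (1, 1) the pool is (13, 5)
(3) Exactly 2 of the possible complete orderings are safe sequences.


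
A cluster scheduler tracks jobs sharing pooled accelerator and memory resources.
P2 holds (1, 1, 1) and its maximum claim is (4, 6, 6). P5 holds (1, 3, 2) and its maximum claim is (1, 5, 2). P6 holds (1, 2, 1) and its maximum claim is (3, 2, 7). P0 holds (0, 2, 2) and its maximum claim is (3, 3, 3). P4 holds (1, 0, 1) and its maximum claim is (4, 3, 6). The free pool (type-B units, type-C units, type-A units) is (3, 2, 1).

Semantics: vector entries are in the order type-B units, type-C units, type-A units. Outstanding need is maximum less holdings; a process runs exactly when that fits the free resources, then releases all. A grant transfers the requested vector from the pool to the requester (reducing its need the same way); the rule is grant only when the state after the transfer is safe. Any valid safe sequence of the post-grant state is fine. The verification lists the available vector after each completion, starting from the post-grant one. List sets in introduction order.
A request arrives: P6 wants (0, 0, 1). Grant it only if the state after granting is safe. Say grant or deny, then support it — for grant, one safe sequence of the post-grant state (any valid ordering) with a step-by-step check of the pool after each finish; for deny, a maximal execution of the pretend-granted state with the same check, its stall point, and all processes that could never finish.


DENY. Granting would leave the state unsafe.
Key observation: once P5, P0 finish, the pool peaks at (4, 7, 4) — and every remaining process still needs more type-A units than that.
Pretend the grant happened; the run P5, P0 goes as far as possible. Verifying each step:
  pool = (3, 2, 0)
  run P5 (needs (0, 2, 0), free (3, 2, 0)); after release of (1, 3, 2) the pool is (4, 5, 2)
  run P0 (needs (3, 1, 1), free (4, 5, 2)); after release of (0, 2, 2) the pool is (4, 7, 4)
  P2 cannot run: need (3, 5, 5) vs free (4, 7, 4) (insufficient type-A units)
  P6 cannot run: need (2, 0, 5) vs free (4, 7, 4) (insufficient type-A units)
  P4 cannot run: need (3, 3, 5) vs free (4, 7, 4) (insufficient type-A units)
Had the request been granted, P2, P6 and P4 could never finish.


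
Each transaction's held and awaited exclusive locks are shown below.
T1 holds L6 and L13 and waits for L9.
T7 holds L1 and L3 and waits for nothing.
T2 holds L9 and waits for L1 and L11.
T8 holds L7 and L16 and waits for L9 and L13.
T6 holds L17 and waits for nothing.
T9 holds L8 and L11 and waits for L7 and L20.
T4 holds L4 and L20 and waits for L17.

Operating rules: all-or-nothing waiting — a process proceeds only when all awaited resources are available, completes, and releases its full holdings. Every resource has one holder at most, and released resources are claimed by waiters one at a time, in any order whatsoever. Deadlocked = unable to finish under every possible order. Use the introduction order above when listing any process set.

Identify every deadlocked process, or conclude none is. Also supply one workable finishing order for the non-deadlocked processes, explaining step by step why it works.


Deadlocked set: T1, T2, T8 and T9.
Key observation: the wait chain closes on itself along T1 -> T2 -> T9 -> T8 -> T1; no other process is dragged down with it.
A valid finishing order for the others: T7, T6, T4.
Walking it through:
  T7: no waits; runs immediately, freeing L1 and L3
  T6: no waits; runs immediately, freeing L17
  T4 waits on L17 — all released -> runs and releases L4 and L20


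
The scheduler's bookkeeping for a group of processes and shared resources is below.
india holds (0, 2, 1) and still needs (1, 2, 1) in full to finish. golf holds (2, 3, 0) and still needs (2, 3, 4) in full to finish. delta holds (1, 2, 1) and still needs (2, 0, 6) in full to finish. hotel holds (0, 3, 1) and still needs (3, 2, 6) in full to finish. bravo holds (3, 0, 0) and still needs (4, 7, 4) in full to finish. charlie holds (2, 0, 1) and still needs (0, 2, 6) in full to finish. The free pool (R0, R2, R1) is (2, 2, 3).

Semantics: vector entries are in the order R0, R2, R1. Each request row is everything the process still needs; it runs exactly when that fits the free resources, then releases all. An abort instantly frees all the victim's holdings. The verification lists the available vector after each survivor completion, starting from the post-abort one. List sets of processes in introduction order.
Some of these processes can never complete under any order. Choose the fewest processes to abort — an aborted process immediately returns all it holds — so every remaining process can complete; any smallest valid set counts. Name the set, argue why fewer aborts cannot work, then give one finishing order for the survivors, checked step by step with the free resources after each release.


Minimum abort set: delta and hotel.
Key observation: charlie had no path to completion before; after the abort of delta and hotel ((1, 5, 2) returned), step 4 is where it fits.
No one abort is enough; case by case: india alone leaves delta blocked (short on R1); golf alone leaves delta blocked (short on R1); delta alone leaves hotel blocked (short on R1); hotel alone leaves delta blocked (short on R1); bravo alone leaves delta blocked (short on R1); charlie alone leaves delta blocked (short on R1).
The survivors complete as golf, india, bravo, charlie. Step-by-step check (starting from the post-abort pool):
  pool = (3, 7, 5)
  golf: need (2, 3, 4) fits (3, 7, 5); releases (2, 3, 0), pool now (5, 10, 5)
  india: need (1, 2, 1) fits (5, 10, 5); releases (0, 2, 1), pool now (5, 12, 6)
  bravo: need (4, 7, 4) fits (5, 12, 6); releases (3, 0, 0), pool now (8, 12, 6)
  charlie: need (0, 2, 6) fits (8, 12, 6); releases (2, 0, 1), pool now (10, 12, 7)


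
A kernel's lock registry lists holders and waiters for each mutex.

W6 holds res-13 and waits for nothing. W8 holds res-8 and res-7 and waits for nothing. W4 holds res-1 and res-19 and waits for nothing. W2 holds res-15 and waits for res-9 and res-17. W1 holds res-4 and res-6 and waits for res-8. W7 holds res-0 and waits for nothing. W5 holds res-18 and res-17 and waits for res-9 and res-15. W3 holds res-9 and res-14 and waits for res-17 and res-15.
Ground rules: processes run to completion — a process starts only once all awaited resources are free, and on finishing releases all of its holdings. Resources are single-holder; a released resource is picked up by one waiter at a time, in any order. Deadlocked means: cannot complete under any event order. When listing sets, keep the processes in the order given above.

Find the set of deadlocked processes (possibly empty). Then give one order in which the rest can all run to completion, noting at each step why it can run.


The deadlocked set is W2, W5 and W3.
Key observation: the wait chain closes on itself along W2 -> W5 -> W2; W3 is caught in further circular waits.
A valid finishing order for the others: W8, W7, W4, W1, W6.
Walking it through:
  run W8 (it waits on nothing); releases res-8 and res-7
  run W7 (it waits on nothing); releases res-0
  run W4 (it waits on nothing); releases res-1 and res-19
  W1: everything it awaited (res-8) is free; runs, freeing res-4 and res-6
  run W6 (it waits on nothing); releases res-13


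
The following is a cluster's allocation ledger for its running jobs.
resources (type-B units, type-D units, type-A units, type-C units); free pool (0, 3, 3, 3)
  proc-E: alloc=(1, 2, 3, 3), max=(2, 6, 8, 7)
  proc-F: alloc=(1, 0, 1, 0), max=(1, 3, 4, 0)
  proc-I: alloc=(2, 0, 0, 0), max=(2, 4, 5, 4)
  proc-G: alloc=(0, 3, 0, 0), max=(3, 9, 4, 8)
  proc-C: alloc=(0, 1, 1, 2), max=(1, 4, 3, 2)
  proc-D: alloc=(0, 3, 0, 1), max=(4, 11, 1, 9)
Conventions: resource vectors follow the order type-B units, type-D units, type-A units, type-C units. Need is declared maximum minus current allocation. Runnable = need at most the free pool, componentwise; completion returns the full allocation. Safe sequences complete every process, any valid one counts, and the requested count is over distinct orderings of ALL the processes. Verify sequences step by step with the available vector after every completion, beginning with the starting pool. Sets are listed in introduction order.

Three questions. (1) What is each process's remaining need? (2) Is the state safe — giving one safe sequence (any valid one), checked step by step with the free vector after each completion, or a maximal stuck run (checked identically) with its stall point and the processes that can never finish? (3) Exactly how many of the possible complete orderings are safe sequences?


(1) Need matrix, components ordered type-B units, type-D units, type-A units, type-C units:
  proc-E: (1, 4, 5, 4)
  proc-F: (0, 3, 3, 0)
  proc-I: (0, 4, 5, 4)
  proc-G: (3, 6, 4, 8)
  proc-C: (1, 3, 2, 0)
  proc-D: (4, 8, 1, 8)
(2) SAFE — a valid safe sequence is proc-F, proc-C, proc-I, proc-E, proc-G, proc-D.
Key observation: the order's first zero-slack moment is proc-F ((0, 3, 3, 0) needed, (0, 3, 3, 3) free — a requested resource with nothing to spare).
Step-by-step check:
  pool = (0, 3, 3, 3)
  run proc-F (needs (0, 3, 3, 0), free (0, 3, 3, 3)); after release of (1, 0, 1, 0) the pool is (1, 3, 4, 3)
  run proc-C (needs (1, 3, 2, 0), free (1, 3, 4, 3)); after release of (0, 1, 1, 2) the pool is (1, 4, 5, 5)
  run proc-I (needs (0, 4, 5, 4), free (1, 4, 5, 5)); after release of (2, 0, 0, 0) the pool is (3, 4, 5, 5)
  run proc-E (needs (1, 4, 5, 4), free (3, 4, 5, 5)); after release of (1, 2, 3, 3) the pool is (4, 6, 8, 8)
  run proc-G (needs (3, 6, 4, 8), free (4, 6, 8, 8)); after release of (0, 3, 0, 0) the pool is (4, 9, 8, 8)
  run proc-D (needs (4, 8, 1, 8), free (4, 9, 8, 8)); after release of (0, 3, 0, 1) the pool is (4, 12, 8, 9)
(3) Exactly 2 of the possible complete orderings are safe sequences.


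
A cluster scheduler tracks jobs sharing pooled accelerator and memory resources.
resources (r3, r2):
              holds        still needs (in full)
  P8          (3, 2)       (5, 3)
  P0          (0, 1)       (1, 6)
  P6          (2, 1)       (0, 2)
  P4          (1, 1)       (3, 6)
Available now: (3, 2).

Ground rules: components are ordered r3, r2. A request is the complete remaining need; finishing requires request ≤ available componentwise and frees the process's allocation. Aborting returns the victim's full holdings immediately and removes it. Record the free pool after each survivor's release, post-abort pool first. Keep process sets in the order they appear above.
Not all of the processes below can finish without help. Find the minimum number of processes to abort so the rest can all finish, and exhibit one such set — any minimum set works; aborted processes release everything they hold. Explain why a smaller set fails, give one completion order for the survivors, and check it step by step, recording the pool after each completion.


Abort P0.
Key observation: aborting P0 returns (0, 1), and P4 — hopeless before — runs at step 3 with the returned capacity in the pool.
No smaller set exists: with zero aborts the deadlock remains.
The survivors complete as P6, P8, P4. Walking it through (starting from the post-abort pool):
  pool = (3, 3)
  run P6 (needs (0, 2), free (3, 3)); after release of (2, 1) the pool is (5, 4)
  run P8 (needs (5, 3), free (5, 4)); after release of (3, 2) the pool is (8, 6)
  run P4 (needs (3, 6), free (8, 6)); after release of (1, 1) the pool is (9, 7)


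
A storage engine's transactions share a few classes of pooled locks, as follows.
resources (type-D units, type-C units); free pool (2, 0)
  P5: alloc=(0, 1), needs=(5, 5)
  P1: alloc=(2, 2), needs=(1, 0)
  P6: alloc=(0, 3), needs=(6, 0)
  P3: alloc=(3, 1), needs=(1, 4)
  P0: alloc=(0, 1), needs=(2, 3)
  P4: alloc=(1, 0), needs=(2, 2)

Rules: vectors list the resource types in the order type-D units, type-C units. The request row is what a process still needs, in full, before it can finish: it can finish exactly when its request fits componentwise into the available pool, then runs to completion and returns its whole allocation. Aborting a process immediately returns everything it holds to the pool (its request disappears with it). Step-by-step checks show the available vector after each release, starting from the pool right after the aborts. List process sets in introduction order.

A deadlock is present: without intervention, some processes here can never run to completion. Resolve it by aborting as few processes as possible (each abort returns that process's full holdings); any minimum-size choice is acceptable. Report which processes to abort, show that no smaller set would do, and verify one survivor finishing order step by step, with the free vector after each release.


Minimum abort set: P3.
Key observation: aborting P3 returns (3, 1), and P6 — hopeless before — runs at step 2 with the returned capacity in the pool.
No smaller set exists: with zero aborts the deadlock remains.
One survivor order: P1, P6, P5, P0, P4. Verifying each step (post-abort pool first):
  pool = (5, 1)
  P1: need (1, 0) fits (5, 1); releases (2, 2), pool now (7, 3)
  P6: need (6, 0) fits (7, 3); releases (0, 3), pool now (7, 6)
  P5: need (5, 5) fits (7, 6); releases (0, 1), pool now (7, 7)
  P0: need (2, 3) fits (7, 7); releases (0, 1), pool now (7, 8)
  P4: need (2, 2) fits (7, 8); releases (1, 0), pool now (8, 8)


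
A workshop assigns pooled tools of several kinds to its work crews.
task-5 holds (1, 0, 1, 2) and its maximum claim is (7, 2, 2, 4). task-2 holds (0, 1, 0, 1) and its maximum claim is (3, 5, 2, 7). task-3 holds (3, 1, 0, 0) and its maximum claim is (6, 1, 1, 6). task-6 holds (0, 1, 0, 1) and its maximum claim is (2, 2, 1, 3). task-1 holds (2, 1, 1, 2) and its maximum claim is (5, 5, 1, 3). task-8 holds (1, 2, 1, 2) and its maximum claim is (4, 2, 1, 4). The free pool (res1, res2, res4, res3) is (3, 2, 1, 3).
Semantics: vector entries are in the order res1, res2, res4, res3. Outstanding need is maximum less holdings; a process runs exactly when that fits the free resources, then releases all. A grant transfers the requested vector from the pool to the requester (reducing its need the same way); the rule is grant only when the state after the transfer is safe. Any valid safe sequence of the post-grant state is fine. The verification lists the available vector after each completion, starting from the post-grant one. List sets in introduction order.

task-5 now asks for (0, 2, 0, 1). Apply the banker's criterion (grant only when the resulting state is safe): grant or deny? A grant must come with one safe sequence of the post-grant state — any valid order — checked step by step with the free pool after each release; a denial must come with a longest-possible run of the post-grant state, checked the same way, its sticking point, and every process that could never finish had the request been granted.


DENY: after the grant no complete ordering would exist.
Key observation: after task-8, task-6 the pool peaks at (4, 3, 2, 5), and each blocked process is short somewhere: task-5 on res1; task-2 on res2, res3; task-3 on res3; task-1 on res2.
On the post-grant state, task-8, task-6 is a maximal run — nothing extends it. Check, step by step:
  pool = (3, 0, 1, 2)
  task-8: need (3, 0, 0, 2) fits (3, 0, 1, 2); releases (1, 2, 1, 2), pool now (4, 2, 2, 4)
  task-6: need (2, 1, 1, 2) fits (4, 2, 2, 4); releases (0, 1, 0, 1), pool now (4, 3, 2, 5)
  task-5 still needs (6, 0, 1, 1) but only (4, 3, 2, 5) is free — short on res1
  task-2 still needs (3, 4, 2, 6) but only (4, 3, 2, 5) is free — short on res2 and res3
  task-3 still needs (3, 0, 1, 6) but only (4, 3, 2, 5) is free — short on res3
  task-1 still needs (3, 4, 0, 1) but only (4, 3, 2, 5) is free — short on res2
Processes that could never finish after the grant: task-5, task-2, task-3 and task-1.


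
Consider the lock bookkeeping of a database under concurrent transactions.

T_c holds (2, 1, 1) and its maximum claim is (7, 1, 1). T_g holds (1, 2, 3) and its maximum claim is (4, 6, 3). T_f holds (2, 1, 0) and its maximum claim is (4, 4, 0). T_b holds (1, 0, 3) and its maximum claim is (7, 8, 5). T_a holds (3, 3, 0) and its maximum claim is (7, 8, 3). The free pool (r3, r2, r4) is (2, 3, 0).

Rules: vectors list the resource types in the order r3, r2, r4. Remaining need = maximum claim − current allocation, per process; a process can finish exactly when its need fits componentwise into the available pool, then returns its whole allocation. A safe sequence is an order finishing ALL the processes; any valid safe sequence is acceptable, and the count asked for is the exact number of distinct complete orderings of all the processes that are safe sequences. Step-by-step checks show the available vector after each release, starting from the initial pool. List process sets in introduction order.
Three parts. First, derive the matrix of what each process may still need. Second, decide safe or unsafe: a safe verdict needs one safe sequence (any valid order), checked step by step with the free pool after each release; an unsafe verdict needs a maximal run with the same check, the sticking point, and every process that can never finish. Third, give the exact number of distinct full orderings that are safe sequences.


(1) Outstanding need per process (order r3, r2, r4):
  T_c: (5, 0, 0)
  T_g: (3, 4, 0)
  T_f: (2, 3, 0)
  T_b: (6, 8, 2)
  T_a: (4, 5, 3)
(2) SAFE. One safe sequence: T_f, T_g, T_a, T_b, T_c.
Key observation: at T_f the run first touches a limit — (2, 3, 0) against (2, 3, 0), exact on a resource it actually requests.
Step-by-step check:
  pool = (2, 3, 0)
  T_f: need (2, 3, 0) fits (2, 3, 0); releases (2, 1, 0), pool now (4, 4, 0)
  T_g: need (3, 4, 0) fits (4, 4, 0); releases (1, 2, 3), pool now (5, 6, 3)
  T_a: need (4, 5, 3) fits (5, 6, 3); releases (3, 3, 0), pool now (8, 9, 3)
  T_b: need (6, 8, 2) fits (8, 9, 3); releases (1, 0, 3), pool now (9, 9, 6)
  T_c: need (5, 0, 0) fits (9, 9, 6); releases (2, 1, 1), pool now (11, 10, 7)
(3) The exact count: 3 of the possible complete orderings are safe sequences.


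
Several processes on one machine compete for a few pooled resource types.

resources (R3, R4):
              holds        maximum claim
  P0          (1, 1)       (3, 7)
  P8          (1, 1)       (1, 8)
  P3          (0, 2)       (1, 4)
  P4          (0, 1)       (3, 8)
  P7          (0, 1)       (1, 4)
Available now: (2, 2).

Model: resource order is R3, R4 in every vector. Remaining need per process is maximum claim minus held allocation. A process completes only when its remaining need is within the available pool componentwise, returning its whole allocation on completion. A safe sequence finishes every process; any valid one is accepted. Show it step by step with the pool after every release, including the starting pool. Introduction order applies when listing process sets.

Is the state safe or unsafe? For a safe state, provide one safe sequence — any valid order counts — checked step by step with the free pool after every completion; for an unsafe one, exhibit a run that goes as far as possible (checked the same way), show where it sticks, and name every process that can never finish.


UNSAFE — no complete ordering exists.
Key observation: after P3, P7 complete, (2, 5) is the best the pool ever gets, yet each leftover process wants more R4.
A maximal execution: P3, P7 — then nothing else fits. Walking it through:
  pool = (2, 2)
  P3: need (1, 2) fits (2, 2); releases (0, 2), pool now (2, 4)
  P7: need (1, 3) fits (2, 4); releases (0, 1), pool now (2, 5)
  P0 cannot run: need (2, 6) vs free (2, 5) (insufficient R4)
  P8 cannot run: need (0, 7) vs free (2, 5) (insufficient R4)
  P4 cannot run: need (3, 7) vs free (2, 5) (insufficient R3 and R4)
Never able to finish: P0, P8 and P4.


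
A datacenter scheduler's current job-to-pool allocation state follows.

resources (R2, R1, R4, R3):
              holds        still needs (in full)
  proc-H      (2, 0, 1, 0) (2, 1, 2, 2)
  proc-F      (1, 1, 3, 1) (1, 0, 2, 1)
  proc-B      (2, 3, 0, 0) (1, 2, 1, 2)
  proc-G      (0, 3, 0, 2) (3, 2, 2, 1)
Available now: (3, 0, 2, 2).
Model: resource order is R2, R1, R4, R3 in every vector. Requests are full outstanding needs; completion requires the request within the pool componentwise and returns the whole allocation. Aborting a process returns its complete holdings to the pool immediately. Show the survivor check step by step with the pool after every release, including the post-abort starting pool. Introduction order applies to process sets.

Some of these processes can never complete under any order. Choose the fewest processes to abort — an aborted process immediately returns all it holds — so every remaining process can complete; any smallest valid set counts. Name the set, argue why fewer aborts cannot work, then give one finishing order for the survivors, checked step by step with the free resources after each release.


Abort proc-B.
Key observation: proc-G was stuck for good until proc-B gave back (2, 3, 0, 0); in the order shown it finishes at step 3.
No smaller set exists: with zero aborts the deadlock remains.
One survivor order: proc-F, proc-H, proc-G. Verifying each step (post-abort pool first):
  pool = (5, 3, 2, 2)
  proc-F needs (1, 0, 2, 1) <= (5, 3, 2, 2) -> finishes; pool += (1, 1, 3, 1) = (6, 4, 5, 3)
  proc-H needs (2, 1, 2, 2) <= (6, 4, 5, 3) -> finishes; pool += (2, 0, 1, 0) = (8, 4, 6, 3)
  proc-G needs (3, 2, 2, 1) <= (8, 4, 6, 3) -> finishes; pool += (0, 3, 0, 2) = (8, 7, 6, 5)


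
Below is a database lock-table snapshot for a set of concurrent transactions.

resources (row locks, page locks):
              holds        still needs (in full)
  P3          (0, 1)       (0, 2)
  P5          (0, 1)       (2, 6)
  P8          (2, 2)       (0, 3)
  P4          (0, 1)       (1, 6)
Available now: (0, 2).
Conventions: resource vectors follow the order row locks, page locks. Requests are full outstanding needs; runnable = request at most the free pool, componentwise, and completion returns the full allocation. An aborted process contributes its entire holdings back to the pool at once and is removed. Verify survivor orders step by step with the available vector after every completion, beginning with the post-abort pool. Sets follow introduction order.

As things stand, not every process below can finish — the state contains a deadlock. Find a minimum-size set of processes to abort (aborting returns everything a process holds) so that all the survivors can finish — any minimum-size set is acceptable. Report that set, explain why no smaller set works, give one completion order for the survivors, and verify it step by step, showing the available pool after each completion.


Minimum abort set: P5.
Key observation: P4 could never have finished before the abort; with (0, 1) returned by P5, it fits at step 3.
No smaller set exists: with zero aborts the deadlock remains.
The survivors complete as P3, P8, P4. Verifying each step (starting from the post-abort pool):
  pool = (0, 3)
  P3: need (0, 2) fits (0, 3); releases (0, 1), pool now (0, 4)
  P8: need (0, 3) fits (0, 4); releases (2, 2), pool now (2, 6)
  P4: need (1, 6) fits (2, 6); releases (0, 1), pool now (2, 7)
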